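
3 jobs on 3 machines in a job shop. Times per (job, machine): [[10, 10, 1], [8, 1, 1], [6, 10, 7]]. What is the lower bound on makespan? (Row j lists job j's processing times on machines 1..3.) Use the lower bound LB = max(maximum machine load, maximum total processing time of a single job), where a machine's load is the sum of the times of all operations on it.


Machine loads:
  Machine 1: 10 + 8 + 6 = 24
  Machine 2: 10 + 1 + 10 = 21
  Machine 3: 1 + 1 + 7 = 9
Max machine load = 24
Job totals:
  Job 1: 21
  Job 2: 10
  Job 3: 23
Max job total = 23
Lower bound = max(24, 23) = 24

24


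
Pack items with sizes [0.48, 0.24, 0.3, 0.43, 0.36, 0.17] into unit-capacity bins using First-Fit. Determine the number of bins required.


Place items sequentially using First-Fit:
  Item 0.48 -> new Bin 1
  Item 0.24 -> Bin 1 (now 0.72)
  Item 0.3 -> new Bin 2
  Item 0.43 -> Bin 2 (now 0.73)
  Item 0.36 -> new Bin 3
  Item 0.17 -> Bin 1 (now 0.89)
Total bins used = 3

3


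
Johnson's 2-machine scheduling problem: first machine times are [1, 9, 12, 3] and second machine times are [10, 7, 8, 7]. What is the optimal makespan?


Apply Johnson's rule:
  Group 1 (a <= b): [(1, 1, 10), (4, 3, 7)]
  Group 2 (a > b): [(3, 12, 8), (2, 9, 7)]
Optimal job order: [1, 4, 3, 2]
Schedule:
  Job 1: M1 done at 1, M2 done at 11
  Job 4: M1 done at 4, M2 done at 18
  Job 3: M1 done at 16, M2 done at 26
  Job 2: M1 done at 25, M2 done at 33
Makespan = 33

33


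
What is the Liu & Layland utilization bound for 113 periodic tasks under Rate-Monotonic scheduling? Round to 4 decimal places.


Compute 2^(1/113) = 1.0061528976
Subtract 1: 1.0061528976 - 1 = 0.0061528976
Multiply by n: 113 * 0.0061528976 = 0.6952774288
Round to 4 dp: 0.6953

0.6953


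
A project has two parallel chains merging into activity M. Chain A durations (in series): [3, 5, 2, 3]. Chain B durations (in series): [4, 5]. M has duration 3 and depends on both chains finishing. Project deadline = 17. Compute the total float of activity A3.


Forward pass: ES(A3) = sum of predecessors on chain A = 8
EF = ES + duration = 8 + 2 = 10
Backward pass: LF(M) = deadline = 17; LS(M) = 17 - 3 = 14
LF(A3) = LS(M) - sum(successors on chain A) = 14 - 3 = 11
LS = LF - duration = 11 - 2 = 9
Total float = LS - ES = 9 - 8 = 1

1


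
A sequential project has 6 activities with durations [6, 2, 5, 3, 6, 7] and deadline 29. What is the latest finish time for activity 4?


LF(activity 4) = deadline - sum of successor durations
Successors: activities 5 through 6 with durations [6, 7]
Sum of successor durations = 13
LF = 29 - 13 = 16

16


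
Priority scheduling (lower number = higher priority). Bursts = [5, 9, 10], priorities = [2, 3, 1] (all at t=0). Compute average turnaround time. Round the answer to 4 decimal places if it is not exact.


Sort by priority (ascending = highest first):
Order: [(1, 10), (2, 5), (3, 9)]
Completion times:
  Priority 1, burst=10, C=10
  Priority 2, burst=5, C=15
  Priority 3, burst=9, C=24
Average turnaround = 49/3 = 16.3333

16.3333


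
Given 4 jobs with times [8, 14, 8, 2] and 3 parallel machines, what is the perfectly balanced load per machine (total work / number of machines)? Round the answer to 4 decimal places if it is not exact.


Total processing time = 8 + 14 + 8 + 2 = 32
Number of machines = 3
Ideal balanced load = 32 / 3 = 10.6667

10.6667


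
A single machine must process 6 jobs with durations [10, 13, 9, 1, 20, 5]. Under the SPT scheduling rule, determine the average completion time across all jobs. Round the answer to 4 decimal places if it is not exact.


Sort jobs by processing time (SPT order): [1, 5, 9, 10, 13, 20]
Compute completion times sequentially:
  Job 1: processing = 1, completes at 1
  Job 2: processing = 5, completes at 6
  Job 3: processing = 9, completes at 15
  Job 4: processing = 10, completes at 25
  Job 5: processing = 13, completes at 38
  Job 6: processing = 20, completes at 58
Sum of completion times = 143
Average completion time = 143/6 = 23.8333

23.8333


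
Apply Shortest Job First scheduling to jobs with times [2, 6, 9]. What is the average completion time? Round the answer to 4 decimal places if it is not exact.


SJF order (ascending): [2, 6, 9]
Completion times:
  Job 1: burst=2, C=2
  Job 2: burst=6, C=8
  Job 3: burst=9, C=17
Average completion = 27/3 = 9.0

9.0


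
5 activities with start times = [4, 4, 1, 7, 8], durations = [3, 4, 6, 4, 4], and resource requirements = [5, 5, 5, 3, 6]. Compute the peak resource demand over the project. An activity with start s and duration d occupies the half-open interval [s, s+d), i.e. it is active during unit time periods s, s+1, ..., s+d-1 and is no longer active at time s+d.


Each activity i is active on [start_i, start_i + duration_i).
Compute total resource usage per time slot:
  t=0: active resources = [], total = 0
  t=1: active resources = [5], total = 5
  t=2: active resources = [5], total = 5
  t=3: active resources = [5], total = 5
  t=4: active resources = [5, 5, 5], total = 15
  t=5: active resources = [5, 5, 5], total = 15
  t=6: active resources = [5, 5, 5], total = 15
  t=7: active resources = [5, 3], total = 8
  t=8: active resources = [3, 6], total = 9
  t=9: active resources = [3, 6], total = 9
  t=10: active resources = [3, 6], total = 9
  t=11: active resources = [6], total = 6
Peak resource demand = 15

15


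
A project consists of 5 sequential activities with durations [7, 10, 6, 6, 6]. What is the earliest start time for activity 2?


Activity 2 starts after activities 1 through 1 complete.
Predecessor durations: [7]
ES = 7 = 7

7


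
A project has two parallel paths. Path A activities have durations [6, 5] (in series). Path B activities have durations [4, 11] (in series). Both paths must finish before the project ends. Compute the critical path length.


Path A total = 6 + 5 = 11
Path B total = 4 + 11 = 15
Critical path = longest path = max(11, 15) = 15

15


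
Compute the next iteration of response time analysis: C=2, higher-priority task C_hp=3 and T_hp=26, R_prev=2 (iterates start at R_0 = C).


R_next = C + ceil(R_prev / T_hp) * C_hp
ceil(2 / 26) = ceil(0.0769) = 1
Interference = 1 * 3 = 3
R_next = 2 + 3 = 5

5


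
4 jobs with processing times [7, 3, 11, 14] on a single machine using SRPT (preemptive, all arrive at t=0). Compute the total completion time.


Since all jobs arrive at t=0, SRPT equals SPT ordering.
SPT order: [3, 7, 11, 14]
Completion times:
  Job 1: p=3, C=3
  Job 2: p=7, C=10
  Job 3: p=11, C=21
  Job 4: p=14, C=35
Total completion time = 3 + 10 + 21 + 35 = 69

69


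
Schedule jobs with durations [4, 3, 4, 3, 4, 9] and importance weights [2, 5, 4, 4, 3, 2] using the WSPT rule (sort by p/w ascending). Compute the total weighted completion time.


Compute p/w ratios and sort ascending (WSPT): [(3, 5), (3, 4), (4, 4), (4, 3), (4, 2), (9, 2)]
Compute weighted completion times:
  Job (p=3,w=5): C=3, w*C=5*3=15
  Job (p=3,w=4): C=6, w*C=4*6=24
  Job (p=4,w=4): C=10, w*C=4*10=40
  Job (p=4,w=3): C=14, w*C=3*14=42
  Job (p=4,w=2): C=18, w*C=2*18=36
  Job (p=9,w=2): C=27, w*C=2*27=54
Total weighted completion time = 211

211


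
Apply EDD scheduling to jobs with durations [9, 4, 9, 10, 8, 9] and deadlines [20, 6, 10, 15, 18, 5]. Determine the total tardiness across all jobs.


Sort by due date (EDD order): [(9, 5), (4, 6), (9, 10), (10, 15), (8, 18), (9, 20)]
Compute completion times and tardiness:
  Job 1: p=9, d=5, C=9, tardiness=max(0,9-5)=4
  Job 2: p=4, d=6, C=13, tardiness=max(0,13-6)=7
  Job 3: p=9, d=10, C=22, tardiness=max(0,22-10)=12
  Job 4: p=10, d=15, C=32, tardiness=max(0,32-15)=17
  Job 5: p=8, d=18, C=40, tardiness=max(0,40-18)=22
  Job 6: p=9, d=20, C=49, tardiness=max(0,49-20)=29
Total tardiness = 91

91


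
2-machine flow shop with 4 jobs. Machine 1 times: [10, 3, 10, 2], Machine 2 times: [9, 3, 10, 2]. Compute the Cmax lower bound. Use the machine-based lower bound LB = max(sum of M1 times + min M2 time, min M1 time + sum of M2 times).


LB1 = sum(M1 times) + min(M2 times) = 25 + 2 = 27
LB2 = min(M1 times) + sum(M2 times) = 2 + 24 = 26
Lower bound = max(LB1, LB2) = max(27, 26) = 27

27


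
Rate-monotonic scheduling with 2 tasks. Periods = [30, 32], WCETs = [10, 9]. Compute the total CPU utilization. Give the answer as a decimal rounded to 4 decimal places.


Compute individual utilizations (exact fractions):
  Task 1: C/T = 10/30 = 1/3 (approx. 0.3333)
  Task 2: C/T = 9/32 (approx. 0.2813)
Total utilization U = 1/3 + 9/32 = 59/96
Rounded to 4 decimal places: U = 0.6146
RM (Liu & Layland) bound for 2 tasks = 0.828427; compare with U = 59/96 (approx. 0.614583)
U <= bound, so schedulable by RM sufficient condition.

0.6146


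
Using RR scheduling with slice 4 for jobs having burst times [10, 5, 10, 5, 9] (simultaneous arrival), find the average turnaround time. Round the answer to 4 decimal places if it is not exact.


Time quantum = 4
Execution trace:
  J1 runs 4 units, time = 4
  J2 runs 4 units, time = 8
  J3 runs 4 units, time = 12
  J4 runs 4 units, time = 16
  J5 runs 4 units, time = 20
  J1 runs 4 units, time = 24
  J2 runs 1 units, time = 25
  J3 runs 4 units, time = 29
  J4 runs 1 units, time = 30
  J5 runs 4 units, time = 34
  J1 runs 2 units, time = 36
  J3 runs 2 units, time = 38
  J5 runs 1 units, time = 39
Finish times: [36, 25, 38, 30, 39]
Average turnaround = 168/5 = 33.6

33.6


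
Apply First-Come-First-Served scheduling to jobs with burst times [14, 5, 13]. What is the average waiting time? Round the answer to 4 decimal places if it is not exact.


FCFS order (as given): [14, 5, 13]
Waiting times:
  Job 1: wait = 0
  Job 2: wait = 14
  Job 3: wait = 19
Sum of waiting times = 33
Average waiting time = 33/3 = 11.0

11.0


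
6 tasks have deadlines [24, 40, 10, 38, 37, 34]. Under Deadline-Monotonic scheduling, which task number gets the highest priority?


Sort tasks by relative deadline (ascending):
  Task 3: deadline = 10
  Task 1: deadline = 24
  Task 6: deadline = 34
  Task 5: deadline = 37
  Task 4: deadline = 38
  Task 2: deadline = 40
Priority order (highest first): [3, 1, 6, 5, 4, 2]
Highest priority task = 3

3


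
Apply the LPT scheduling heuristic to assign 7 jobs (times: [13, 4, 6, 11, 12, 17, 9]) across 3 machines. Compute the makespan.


Sort jobs in decreasing order (LPT): [17, 13, 12, 11, 9, 6, 4]
Assign each job to the least loaded machine:
  Machine 1: jobs [17, 6], load = 23
  Machine 2: jobs [13, 9, 4], load = 26
  Machine 3: jobs [12, 11], load = 23
Makespan = max load = 26

26


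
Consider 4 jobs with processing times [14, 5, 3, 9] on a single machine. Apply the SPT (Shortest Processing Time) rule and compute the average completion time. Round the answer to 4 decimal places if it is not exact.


Sort jobs by processing time (SPT order): [3, 5, 9, 14]
Compute completion times sequentially:
  Job 1: processing = 3, completes at 3
  Job 2: processing = 5, completes at 8
  Job 3: processing = 9, completes at 17
  Job 4: processing = 14, completes at 31
Sum of completion times = 59
Average completion time = 59/4 = 14.75

14.75


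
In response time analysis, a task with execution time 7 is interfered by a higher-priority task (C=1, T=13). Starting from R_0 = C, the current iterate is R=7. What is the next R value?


R_next = C + ceil(R_prev / T_hp) * C_hp
ceil(7 / 13) = ceil(0.5385) = 1
Interference = 1 * 1 = 1
R_next = 7 + 1 = 8

8


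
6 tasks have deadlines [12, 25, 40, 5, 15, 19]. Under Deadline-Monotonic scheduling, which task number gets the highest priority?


Sort tasks by relative deadline (ascending):
  Task 4: deadline = 5
  Task 1: deadline = 12
  Task 5: deadline = 15
  Task 6: deadline = 19
  Task 2: deadline = 25
  Task 3: deadline = 40
Priority order (highest first): [4, 1, 5, 6, 2, 3]
Highest priority task = 4

4


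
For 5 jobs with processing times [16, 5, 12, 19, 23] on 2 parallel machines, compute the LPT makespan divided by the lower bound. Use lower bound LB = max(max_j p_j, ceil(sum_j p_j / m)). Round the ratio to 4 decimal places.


LPT order: [23, 19, 16, 12, 5]
Machine loads after assignment: [40, 35]
LPT makespan = 40
Lower bound = max(max_job, ceil(total/2)) = max(23, 38) = 38
Ratio = 40 / 38 = 1.0526

1.0526


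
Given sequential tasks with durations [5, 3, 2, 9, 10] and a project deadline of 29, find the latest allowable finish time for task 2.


LF(activity 2) = deadline - sum of successor durations
Successors: activities 3 through 5 with durations [2, 9, 10]
Sum of successor durations = 21
LF = 29 - 21 = 8

8


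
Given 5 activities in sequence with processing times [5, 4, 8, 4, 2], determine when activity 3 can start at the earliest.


Activity 3 starts after activities 1 through 2 complete.
Predecessor durations: [5, 4]
ES = 5 + 4 = 9

9


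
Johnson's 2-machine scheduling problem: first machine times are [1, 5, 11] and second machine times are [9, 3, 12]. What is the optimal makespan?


Apply Johnson's rule:
  Group 1 (a <= b): [(1, 1, 9), (3, 11, 12)]
  Group 2 (a > b): [(2, 5, 3)]
Optimal job order: [1, 3, 2]
Schedule:
  Job 1: M1 done at 1, M2 done at 10
  Job 3: M1 done at 12, M2 done at 24
  Job 2: M1 done at 17, M2 done at 27
Makespan = 27

27


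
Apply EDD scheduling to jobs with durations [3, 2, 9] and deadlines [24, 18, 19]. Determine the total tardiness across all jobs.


Sort by due date (EDD order): [(2, 18), (9, 19), (3, 24)]
Compute completion times and tardiness:
  Job 1: p=2, d=18, C=2, tardiness=max(0,2-18)=0
  Job 2: p=9, d=19, C=11, tardiness=max(0,11-19)=0
  Job 3: p=3, d=24, C=14, tardiness=max(0,14-24)=0
Total tardiness = 0

0


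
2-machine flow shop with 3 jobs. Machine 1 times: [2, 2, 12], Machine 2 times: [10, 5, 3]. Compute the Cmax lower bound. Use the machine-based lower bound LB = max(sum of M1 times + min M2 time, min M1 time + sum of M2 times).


LB1 = sum(M1 times) + min(M2 times) = 16 + 3 = 19
LB2 = min(M1 times) + sum(M2 times) = 2 + 18 = 20
Lower bound = max(LB1, LB2) = max(19, 20) = 20

20


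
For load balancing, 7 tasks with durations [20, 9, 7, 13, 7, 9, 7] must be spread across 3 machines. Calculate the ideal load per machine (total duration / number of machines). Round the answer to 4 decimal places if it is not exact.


Total processing time = 20 + 9 + 7 + 13 + 7 + 9 + 7 = 72
Number of machines = 3
Ideal balanced load = 72 / 3 = 24.0

24.0


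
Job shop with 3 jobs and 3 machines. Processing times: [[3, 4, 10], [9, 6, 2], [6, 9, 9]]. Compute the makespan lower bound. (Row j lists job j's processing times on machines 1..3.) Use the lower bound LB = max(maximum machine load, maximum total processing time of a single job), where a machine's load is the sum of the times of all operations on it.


Machine loads:
  Machine 1: 3 + 9 + 6 = 18
  Machine 2: 4 + 6 + 9 = 19
  Machine 3: 10 + 2 + 9 = 21
Max machine load = 21
Job totals:
  Job 1: 17
  Job 2: 17
  Job 3: 24
Max job total = 24
Lower bound = max(21, 24) = 24

24


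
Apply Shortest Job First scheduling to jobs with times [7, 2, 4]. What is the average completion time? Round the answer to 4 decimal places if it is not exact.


SJF order (ascending): [2, 4, 7]
Completion times:
  Job 1: burst=2, C=2
  Job 2: burst=4, C=6
  Job 3: burst=7, C=13
Average completion = 21/3 = 7.0

7.0


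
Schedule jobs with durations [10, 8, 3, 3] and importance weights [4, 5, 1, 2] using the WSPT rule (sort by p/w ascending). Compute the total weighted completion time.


Compute p/w ratios and sort ascending (WSPT): [(3, 2), (8, 5), (10, 4), (3, 1)]
Compute weighted completion times:
  Job (p=3,w=2): C=3, w*C=2*3=6
  Job (p=8,w=5): C=11, w*C=5*11=55
  Job (p=10,w=4): C=21, w*C=4*21=84
  Job (p=3,w=1): C=24, w*C=1*24=24
Total weighted completion time = 169

169


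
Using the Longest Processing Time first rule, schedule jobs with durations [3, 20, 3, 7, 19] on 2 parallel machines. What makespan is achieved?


Sort jobs in decreasing order (LPT): [20, 19, 7, 3, 3]
Assign each job to the least loaded machine:
  Machine 1: jobs [20, 3, 3], load = 26
  Machine 2: jobs [19, 7], load = 26
Makespan = max load = 26

26


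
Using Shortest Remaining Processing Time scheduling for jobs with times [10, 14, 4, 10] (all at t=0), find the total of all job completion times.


Since all jobs arrive at t=0, SRPT equals SPT ordering.
SPT order: [4, 10, 10, 14]
Completion times:
  Job 1: p=4, C=4
  Job 2: p=10, C=14
  Job 3: p=10, C=24
  Job 4: p=14, C=38
Total completion time = 4 + 14 + 24 + 38 = 80

80


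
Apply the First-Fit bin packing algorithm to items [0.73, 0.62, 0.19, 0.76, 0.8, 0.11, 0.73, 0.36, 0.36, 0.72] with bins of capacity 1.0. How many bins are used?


Place items sequentially using First-Fit:
  Item 0.73 -> new Bin 1
  Item 0.62 -> new Bin 2
  Item 0.19 -> Bin 1 (now 0.92)
  Item 0.76 -> new Bin 3
  Item 0.8 -> new Bin 4
  Item 0.11 -> Bin 2 (now 0.73)
  Item 0.73 -> new Bin 5
  Item 0.36 -> new Bin 6
  Item 0.36 -> Bin 6 (now 0.72)
  Item 0.72 -> new Bin 7
Total bins used = 7

7


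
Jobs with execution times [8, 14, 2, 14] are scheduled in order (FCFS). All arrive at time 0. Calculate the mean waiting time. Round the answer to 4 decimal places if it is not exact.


FCFS order (as given): [8, 14, 2, 14]
Waiting times:
  Job 1: wait = 0
  Job 2: wait = 8
  Job 3: wait = 22
  Job 4: wait = 24
Sum of waiting times = 54
Average waiting time = 54/4 = 13.5

13.5


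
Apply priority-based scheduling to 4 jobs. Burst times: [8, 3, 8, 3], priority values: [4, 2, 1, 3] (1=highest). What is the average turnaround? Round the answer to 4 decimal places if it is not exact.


Sort by priority (ascending = highest first):
Order: [(1, 8), (2, 3), (3, 3), (4, 8)]
Completion times:
  Priority 1, burst=8, C=8
  Priority 2, burst=3, C=11
  Priority 3, burst=3, C=14
  Priority 4, burst=8, C=22
Average turnaround = 55/4 = 13.75

13.75


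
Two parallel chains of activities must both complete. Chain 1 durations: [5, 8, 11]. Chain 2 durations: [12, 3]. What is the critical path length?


Path A total = 5 + 8 + 11 = 24
Path B total = 12 + 3 = 15
Critical path = longest path = max(24, 15) = 24

24


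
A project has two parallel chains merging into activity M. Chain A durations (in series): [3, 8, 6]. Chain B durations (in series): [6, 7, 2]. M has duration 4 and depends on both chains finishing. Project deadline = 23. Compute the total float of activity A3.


Forward pass: ES(A3) = sum of predecessors on chain A = 11
EF = ES + duration = 11 + 6 = 17
Backward pass: LF(M) = deadline = 23; LS(M) = 23 - 4 = 19
LF(A3) = LS(M) - sum(successors on chain A) = 19 - 0 = 19
LS = LF - duration = 19 - 6 = 13
Total float = LS - ES = 13 - 11 = 2

2


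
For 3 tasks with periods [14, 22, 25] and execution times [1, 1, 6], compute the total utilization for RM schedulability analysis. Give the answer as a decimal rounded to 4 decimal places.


Compute individual utilizations (exact fractions):
  Task 1: C/T = 1/14 (approx. 0.0714)
  Task 2: C/T = 1/22 (approx. 0.0455)
  Task 3: C/T = 6/25 (approx. 0.24)
Total utilization U = 1/14 + 1/22 + 6/25 = 687/1925
Rounded to 4 decimal places: U = 0.3569
RM (Liu & Layland) bound for 3 tasks = 0.779763; compare with U = 687/1925 (approx. 0.356883)
U <= bound, so schedulable by RM sufficient condition.

0.3569


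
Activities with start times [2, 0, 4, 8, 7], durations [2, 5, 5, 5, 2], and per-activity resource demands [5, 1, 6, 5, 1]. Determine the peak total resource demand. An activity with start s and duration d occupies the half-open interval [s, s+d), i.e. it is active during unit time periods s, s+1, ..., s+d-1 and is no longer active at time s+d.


Each activity i is active on [start_i, start_i + duration_i).
Compute total resource usage per time slot:
  t=0: active resources = [1], total = 1
  t=1: active resources = [1], total = 1
  t=2: active resources = [5, 1], total = 6
  t=3: active resources = [5, 1], total = 6
  t=4: active resources = [1, 6], total = 7
  t=5: active resources = [6], total = 6
  t=6: active resources = [6], total = 6
  t=7: active resources = [6, 1], total = 7
  t=8: active resources = [6, 5, 1], total = 12
  t=9: active resources = [5], total = 5
  t=10: active resources = [5], total = 5
  t=11: active resources = [5], total = 5
  t=12: active resources = [5], total = 5
Peak resource demand = 12

12


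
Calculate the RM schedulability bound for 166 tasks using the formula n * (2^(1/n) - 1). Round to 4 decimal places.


Compute 2^(1/166) = 1.0041843153
Subtract 1: 1.0041843153 - 1 = 0.0041843153
Multiply by n: 166 * 0.0041843153 = 0.6945963398
Round to 4 dp: 0.6946

0.6946


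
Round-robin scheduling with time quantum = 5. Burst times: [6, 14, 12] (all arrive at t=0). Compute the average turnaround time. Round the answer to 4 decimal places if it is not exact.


Time quantum = 5
Execution trace:
  J1 runs 5 units, time = 5
  J2 runs 5 units, time = 10
  J3 runs 5 units, time = 15
  J1 runs 1 units, time = 16
  J2 runs 5 units, time = 21
  J3 runs 5 units, time = 26
  J2 runs 4 units, time = 30
  J3 runs 2 units, time = 32
Finish times: [16, 30, 32]
Average turnaround = 78/3 = 26.0

26.0


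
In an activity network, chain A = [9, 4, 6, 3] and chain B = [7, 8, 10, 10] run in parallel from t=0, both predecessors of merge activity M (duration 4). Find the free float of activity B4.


ES(B4) = sum of predecessors on chain B = 25
EF(B4) = ES + duration = 25 + 10 = 35
Successor of B4 is M. ES(M) = max(sum(A), sum(B)) = max(22, 35) = 35
Free float = ES(successor) - EF(current) = 35 - 35 = 0

0


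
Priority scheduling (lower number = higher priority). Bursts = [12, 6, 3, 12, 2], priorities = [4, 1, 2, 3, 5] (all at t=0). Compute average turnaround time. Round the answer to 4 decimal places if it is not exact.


Sort by priority (ascending = highest first):
Order: [(1, 6), (2, 3), (3, 12), (4, 12), (5, 2)]
Completion times:
  Priority 1, burst=6, C=6
  Priority 2, burst=3, C=9
  Priority 3, burst=12, C=21
  Priority 4, burst=12, C=33
  Priority 5, burst=2, C=35
Average turnaround = 104/5 = 20.8

20.8


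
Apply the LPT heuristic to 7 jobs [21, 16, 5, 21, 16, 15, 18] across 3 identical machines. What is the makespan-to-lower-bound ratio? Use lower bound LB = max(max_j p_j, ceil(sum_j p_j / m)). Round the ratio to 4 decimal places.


LPT order: [21, 21, 18, 16, 16, 15, 5]
Machine loads after assignment: [37, 36, 39]
LPT makespan = 39
Lower bound = max(max_job, ceil(total/3)) = max(21, 38) = 38
Ratio = 39 / 38 = 1.0263

1.0263


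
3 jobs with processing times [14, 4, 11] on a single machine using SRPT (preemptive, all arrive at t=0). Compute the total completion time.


Since all jobs arrive at t=0, SRPT equals SPT ordering.
SPT order: [4, 11, 14]
Completion times:
  Job 1: p=4, C=4
  Job 2: p=11, C=15
  Job 3: p=14, C=29
Total completion time = 4 + 15 + 29 = 48

48


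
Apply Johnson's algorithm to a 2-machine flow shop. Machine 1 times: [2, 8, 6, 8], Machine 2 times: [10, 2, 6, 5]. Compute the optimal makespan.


Apply Johnson's rule:
  Group 1 (a <= b): [(1, 2, 10), (3, 6, 6)]
  Group 2 (a > b): [(4, 8, 5), (2, 8, 2)]
Optimal job order: [1, 3, 4, 2]
Schedule:
  Job 1: M1 done at 2, M2 done at 12
  Job 3: M1 done at 8, M2 done at 18
  Job 4: M1 done at 16, M2 done at 23
  Job 2: M1 done at 24, M2 done at 26
Makespan = 26

26


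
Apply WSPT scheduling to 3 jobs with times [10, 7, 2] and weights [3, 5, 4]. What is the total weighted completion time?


Compute p/w ratios and sort ascending (WSPT): [(2, 4), (7, 5), (10, 3)]
Compute weighted completion times:
  Job (p=2,w=4): C=2, w*C=4*2=8
  Job (p=7,w=5): C=9, w*C=5*9=45
  Job (p=10,w=3): C=19, w*C=3*19=57
Total weighted completion time = 110

110


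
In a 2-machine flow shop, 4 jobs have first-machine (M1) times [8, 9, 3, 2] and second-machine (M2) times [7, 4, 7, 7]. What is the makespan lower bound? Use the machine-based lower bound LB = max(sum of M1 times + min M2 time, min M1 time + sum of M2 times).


LB1 = sum(M1 times) + min(M2 times) = 22 + 4 = 26
LB2 = min(M1 times) + sum(M2 times) = 2 + 25 = 27
Lower bound = max(LB1, LB2) = max(26, 27) = 27

27


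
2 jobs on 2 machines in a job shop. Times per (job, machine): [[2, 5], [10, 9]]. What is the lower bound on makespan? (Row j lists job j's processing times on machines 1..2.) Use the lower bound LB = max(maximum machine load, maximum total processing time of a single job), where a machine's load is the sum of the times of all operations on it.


Machine loads:
  Machine 1: 2 + 10 = 12
  Machine 2: 5 + 9 = 14
Max machine load = 14
Job totals:
  Job 1: 7
  Job 2: 19
Max job total = 19
Lower bound = max(14, 19) = 19

19


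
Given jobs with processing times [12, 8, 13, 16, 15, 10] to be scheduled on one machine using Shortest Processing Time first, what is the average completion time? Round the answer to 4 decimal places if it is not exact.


Sort jobs by processing time (SPT order): [8, 10, 12, 13, 15, 16]
Compute completion times sequentially:
  Job 1: processing = 8, completes at 8
  Job 2: processing = 10, completes at 18
  Job 3: processing = 12, completes at 30
  Job 4: processing = 13, completes at 43
  Job 5: processing = 15, completes at 58
  Job 6: processing = 16, completes at 74
Sum of completion times = 231
Average completion time = 231/6 = 38.5

38.5


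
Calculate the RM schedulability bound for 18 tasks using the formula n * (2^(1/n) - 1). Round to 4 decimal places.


Compute 2^(1/18) = 1.0392592260
Subtract 1: 1.0392592260 - 1 = 0.0392592260
Multiply by n: 18 * 0.0392592260 = 0.7066660680
Round to 4 dp: 0.7067

0.7067


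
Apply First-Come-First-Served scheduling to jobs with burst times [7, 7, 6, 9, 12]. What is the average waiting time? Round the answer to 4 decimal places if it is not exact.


FCFS order (as given): [7, 7, 6, 9, 12]
Waiting times:
  Job 1: wait = 0
  Job 2: wait = 7
  Job 3: wait = 14
  Job 4: wait = 20
  Job 5: wait = 29
Sum of waiting times = 70
Average waiting time = 70/5 = 14.0

14.0


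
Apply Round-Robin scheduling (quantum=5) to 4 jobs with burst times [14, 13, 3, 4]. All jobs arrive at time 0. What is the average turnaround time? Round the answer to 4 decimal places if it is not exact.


Time quantum = 5
Execution trace:
  J1 runs 5 units, time = 5
  J2 runs 5 units, time = 10
  J3 runs 3 units, time = 13
  J4 runs 4 units, time = 17
  J1 runs 5 units, time = 22
  J2 runs 5 units, time = 27
  J1 runs 4 units, time = 31
  J2 runs 3 units, time = 34
Finish times: [31, 34, 13, 17]
Average turnaround = 95/4 = 23.75

23.75


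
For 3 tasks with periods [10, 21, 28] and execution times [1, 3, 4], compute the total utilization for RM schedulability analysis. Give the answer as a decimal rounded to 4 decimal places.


Compute individual utilizations (exact fractions):
  Task 1: C/T = 1/10 (approx. 0.1)
  Task 2: C/T = 3/21 = 1/7 (approx. 0.1429)
  Task 3: C/T = 4/28 = 1/7 (approx. 0.1429)
Total utilization U = 1/10 + 1/7 + 1/7 = 27/70
Rounded to 4 decimal places: U = 0.3857
RM (Liu & Layland) bound for 3 tasks = 0.779763; compare with U = 27/70 (approx. 0.385714)
U <= bound, so schedulable by RM sufficient condition.

0.3857


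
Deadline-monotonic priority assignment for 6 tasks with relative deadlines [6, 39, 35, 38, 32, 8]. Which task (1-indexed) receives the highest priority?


Sort tasks by relative deadline (ascending):
  Task 1: deadline = 6
  Task 6: deadline = 8
  Task 5: deadline = 32
  Task 3: deadline = 35
  Task 4: deadline = 38
  Task 2: deadline = 39
Priority order (highest first): [1, 6, 5, 3, 4, 2]
Highest priority task = 1

1


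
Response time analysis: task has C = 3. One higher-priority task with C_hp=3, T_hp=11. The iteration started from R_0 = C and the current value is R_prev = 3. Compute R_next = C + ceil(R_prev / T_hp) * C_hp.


R_next = C + ceil(R_prev / T_hp) * C_hp
ceil(3 / 11) = ceil(0.2727) = 1
Interference = 1 * 3 = 3
R_next = 3 + 3 = 6

6


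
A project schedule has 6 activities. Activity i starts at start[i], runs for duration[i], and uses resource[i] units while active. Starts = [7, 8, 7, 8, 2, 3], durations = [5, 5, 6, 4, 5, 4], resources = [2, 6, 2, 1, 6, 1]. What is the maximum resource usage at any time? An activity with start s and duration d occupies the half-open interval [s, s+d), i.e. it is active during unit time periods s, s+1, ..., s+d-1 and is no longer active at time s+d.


Each activity i is active on [start_i, start_i + duration_i).
Compute total resource usage per time slot:
  t=0: active resources = [], total = 0
  t=1: active resources = [], total = 0
  t=2: active resources = [6], total = 6
  t=3: active resources = [6, 1], total = 7
  t=4: active resources = [6, 1], total = 7
  t=5: active resources = [6, 1], total = 7
  t=6: active resources = [6, 1], total = 7
  t=7: active resources = [2, 2], total = 4
  t=8: active resources = [2, 6, 2, 1], total = 11
  t=9: active resources = [2, 6, 2, 1], total = 11
  t=10: active resources = [2, 6, 2, 1], total = 11
  t=11: active resources = [2, 6, 2, 1], total = 11
  t=12: active resources = [6, 2], total = 8
Peak resource demand = 11

11


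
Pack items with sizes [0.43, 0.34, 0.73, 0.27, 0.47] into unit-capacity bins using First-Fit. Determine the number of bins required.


Place items sequentially using First-Fit:
  Item 0.43 -> new Bin 1
  Item 0.34 -> Bin 1 (now 0.77)
  Item 0.73 -> new Bin 2
  Item 0.27 -> Bin 2 (now 1.0)
  Item 0.47 -> new Bin 3
Total bins used = 3

3


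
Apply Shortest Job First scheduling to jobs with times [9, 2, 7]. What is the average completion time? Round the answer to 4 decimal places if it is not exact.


SJF order (ascending): [2, 7, 9]
Completion times:
  Job 1: burst=2, C=2
  Job 2: burst=7, C=9
  Job 3: burst=9, C=18
Average completion = 29/3 = 9.6667

9.6667


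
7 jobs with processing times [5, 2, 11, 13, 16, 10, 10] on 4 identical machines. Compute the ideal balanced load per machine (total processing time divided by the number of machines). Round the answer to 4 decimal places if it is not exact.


Total processing time = 5 + 2 + 11 + 13 + 16 + 10 + 10 = 67
Number of machines = 4
Ideal balanced load = 67 / 4 = 16.75

16.75


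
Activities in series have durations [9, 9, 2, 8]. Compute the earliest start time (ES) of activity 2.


Activity 2 starts after activities 1 through 1 complete.
Predecessor durations: [9]
ES = 9 = 9

9


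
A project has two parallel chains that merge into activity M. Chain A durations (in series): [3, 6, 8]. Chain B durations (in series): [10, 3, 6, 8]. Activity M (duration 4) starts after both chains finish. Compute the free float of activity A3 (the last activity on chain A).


ES(A3) = sum of predecessors on chain A = 9
EF(A3) = ES + duration = 9 + 8 = 17
Successor of A3 is M. ES(M) = max(sum(A), sum(B)) = max(17, 27) = 27
Free float = ES(successor) - EF(current) = 27 - 17 = 10

10


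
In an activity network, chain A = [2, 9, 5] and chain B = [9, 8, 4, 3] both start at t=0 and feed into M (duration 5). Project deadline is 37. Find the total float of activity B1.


Forward pass: ES(B1) = sum of predecessors on chain B = 0
EF = ES + duration = 0 + 9 = 9
Backward pass: LF(M) = deadline = 37; LS(M) = 37 - 5 = 32
LF(B1) = LS(M) - sum(successors on chain B) = 32 - 15 = 17
LS = LF - duration = 17 - 9 = 8
Total float = LS - ES = 8 - 0 = 8

8


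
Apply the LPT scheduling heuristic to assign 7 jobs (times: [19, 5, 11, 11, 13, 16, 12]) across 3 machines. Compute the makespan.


Sort jobs in decreasing order (LPT): [19, 16, 13, 12, 11, 11, 5]
Assign each job to the least loaded machine:
  Machine 1: jobs [19, 11], load = 30
  Machine 2: jobs [16, 11], load = 27
  Machine 3: jobs [13, 12, 5], load = 30
Makespan = max load = 30

30


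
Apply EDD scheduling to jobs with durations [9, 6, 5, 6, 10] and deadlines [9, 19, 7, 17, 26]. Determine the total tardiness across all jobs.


Sort by due date (EDD order): [(5, 7), (9, 9), (6, 17), (6, 19), (10, 26)]
Compute completion times and tardiness:
  Job 1: p=5, d=7, C=5, tardiness=max(0,5-7)=0
  Job 2: p=9, d=9, C=14, tardiness=max(0,14-9)=5
  Job 3: p=6, d=17, C=20, tardiness=max(0,20-17)=3
  Job 4: p=6, d=19, C=26, tardiness=max(0,26-19)=7
  Job 5: p=10, d=26, C=36, tardiness=max(0,36-26)=10
Total tardiness = 25

25


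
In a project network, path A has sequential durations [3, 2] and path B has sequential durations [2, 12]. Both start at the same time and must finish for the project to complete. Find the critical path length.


Path A total = 3 + 2 = 5
Path B total = 2 + 12 = 14
Critical path = longest path = max(5, 14) = 14

14


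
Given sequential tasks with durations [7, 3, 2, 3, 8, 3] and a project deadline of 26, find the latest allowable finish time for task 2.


LF(activity 2) = deadline - sum of successor durations
Successors: activities 3 through 6 with durations [2, 3, 8, 3]
Sum of successor durations = 16
LF = 26 - 16 = 10

10


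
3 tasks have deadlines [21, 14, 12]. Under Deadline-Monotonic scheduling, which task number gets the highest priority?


Sort tasks by relative deadline (ascending):
  Task 3: deadline = 12
  Task 2: deadline = 14
  Task 1: deadline = 21
Priority order (highest first): [3, 2, 1]
Highest priority task = 3

3


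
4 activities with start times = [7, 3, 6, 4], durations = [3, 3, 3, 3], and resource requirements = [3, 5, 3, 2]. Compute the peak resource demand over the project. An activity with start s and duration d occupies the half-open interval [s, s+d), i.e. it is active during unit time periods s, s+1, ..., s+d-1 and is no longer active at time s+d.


Each activity i is active on [start_i, start_i + duration_i).
Compute total resource usage per time slot:
  t=0: active resources = [], total = 0
  t=1: active resources = [], total = 0
  t=2: active resources = [], total = 0
  t=3: active resources = [5], total = 5
  t=4: active resources = [5, 2], total = 7
  t=5: active resources = [5, 2], total = 7
  t=6: active resources = [3, 2], total = 5
  t=7: active resources = [3, 3], total = 6
  t=8: active resources = [3, 3], total = 6
  t=9: active resources = [3], total = 3
Peak resource demand = 7

7


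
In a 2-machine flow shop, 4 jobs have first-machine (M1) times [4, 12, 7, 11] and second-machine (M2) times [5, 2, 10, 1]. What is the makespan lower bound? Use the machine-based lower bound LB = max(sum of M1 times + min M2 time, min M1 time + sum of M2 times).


LB1 = sum(M1 times) + min(M2 times) = 34 + 1 = 35
LB2 = min(M1 times) + sum(M2 times) = 4 + 18 = 22
Lower bound = max(LB1, LB2) = max(35, 22) = 35

35


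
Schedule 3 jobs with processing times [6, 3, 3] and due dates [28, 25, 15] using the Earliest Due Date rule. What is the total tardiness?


Sort by due date (EDD order): [(3, 15), (3, 25), (6, 28)]
Compute completion times and tardiness:
  Job 1: p=3, d=15, C=3, tardiness=max(0,3-15)=0
  Job 2: p=3, d=25, C=6, tardiness=max(0,6-25)=0
  Job 3: p=6, d=28, C=12, tardiness=max(0,12-28)=0
Total tardiness = 0

0


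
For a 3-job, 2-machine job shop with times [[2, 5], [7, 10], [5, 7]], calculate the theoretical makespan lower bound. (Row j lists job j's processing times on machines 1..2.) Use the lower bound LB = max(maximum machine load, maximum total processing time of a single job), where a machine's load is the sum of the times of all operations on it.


Machine loads:
  Machine 1: 2 + 7 + 5 = 14
  Machine 2: 5 + 10 + 7 = 22
Max machine load = 22
Job totals:
  Job 1: 7
  Job 2: 17
  Job 3: 12
Max job total = 17
Lower bound = max(22, 17) = 22

22


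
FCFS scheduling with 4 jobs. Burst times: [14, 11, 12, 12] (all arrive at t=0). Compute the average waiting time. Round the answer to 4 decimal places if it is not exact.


FCFS order (as given): [14, 11, 12, 12]
Waiting times:
  Job 1: wait = 0
  Job 2: wait = 14
  Job 3: wait = 25
  Job 4: wait = 37
Sum of waiting times = 76
Average waiting time = 76/4 = 19.0

19.0


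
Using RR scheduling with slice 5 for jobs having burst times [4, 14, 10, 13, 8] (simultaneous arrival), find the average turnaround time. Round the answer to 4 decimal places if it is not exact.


Time quantum = 5
Execution trace:
  J1 runs 4 units, time = 4
  J2 runs 5 units, time = 9
  J3 runs 5 units, time = 14
  J4 runs 5 units, time = 19
  J5 runs 5 units, time = 24
  J2 runs 5 units, time = 29
  J3 runs 5 units, time = 34
  J4 runs 5 units, time = 39
  J5 runs 3 units, time = 42
  J2 runs 4 units, time = 46
  J4 runs 3 units, time = 49
Finish times: [4, 46, 34, 49, 42]
Average turnaround = 175/5 = 35.0

35.0


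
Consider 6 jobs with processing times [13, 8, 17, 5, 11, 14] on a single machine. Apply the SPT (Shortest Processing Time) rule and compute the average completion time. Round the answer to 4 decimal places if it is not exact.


Sort jobs by processing time (SPT order): [5, 8, 11, 13, 14, 17]
Compute completion times sequentially:
  Job 1: processing = 5, completes at 5
  Job 2: processing = 8, completes at 13
  Job 3: processing = 11, completes at 24
  Job 4: processing = 13, completes at 37
  Job 5: processing = 14, completes at 51
  Job 6: processing = 17, completes at 68
Sum of completion times = 198
Average completion time = 198/6 = 33.0

33.0


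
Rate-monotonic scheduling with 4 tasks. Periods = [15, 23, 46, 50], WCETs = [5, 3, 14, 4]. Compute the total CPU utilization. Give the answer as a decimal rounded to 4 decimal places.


Compute individual utilizations (exact fractions):
  Task 1: C/T = 5/15 = 1/3 (approx. 0.3333)
  Task 2: C/T = 3/23 (approx. 0.1304)
  Task 3: C/T = 14/46 = 7/23 (approx. 0.3043)
  Task 4: C/T = 4/50 = 2/25 (approx. 0.08)
Total utilization U = 1/3 + 3/23 + 7/23 + 2/25 = 1463/1725
Rounded to 4 decimal places: U = 0.8481
RM (Liu & Layland) bound for 4 tasks = 0.756828; compare with U = 1463/1725 (approx. 0.848116)
bound < U <= 1, so the RM sufficient condition is not met (inconclusive; an exact test such as response-time analysis is needed).

0.8481


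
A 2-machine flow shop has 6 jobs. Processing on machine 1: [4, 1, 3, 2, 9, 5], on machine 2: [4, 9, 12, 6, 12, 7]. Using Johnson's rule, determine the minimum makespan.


Apply Johnson's rule:
  Group 1 (a <= b): [(2, 1, 9), (4, 2, 6), (3, 3, 12), (1, 4, 4), (6, 5, 7), (5, 9, 12)]
  Group 2 (a > b): []
Optimal job order: [2, 4, 3, 1, 6, 5]
Schedule:
  Job 2: M1 done at 1, M2 done at 10
  Job 4: M1 done at 3, M2 done at 16
  Job 3: M1 done at 6, M2 done at 28
  Job 1: M1 done at 10, M2 done at 32
  Job 6: M1 done at 15, M2 done at 39
  Job 5: M1 done at 24, M2 done at 51
Makespan = 51

51


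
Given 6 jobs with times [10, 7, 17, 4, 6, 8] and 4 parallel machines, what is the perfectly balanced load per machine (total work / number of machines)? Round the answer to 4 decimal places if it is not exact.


Total processing time = 10 + 7 + 17 + 4 + 6 + 8 = 52
Number of machines = 4
Ideal balanced load = 52 / 4 = 13.0

13.0


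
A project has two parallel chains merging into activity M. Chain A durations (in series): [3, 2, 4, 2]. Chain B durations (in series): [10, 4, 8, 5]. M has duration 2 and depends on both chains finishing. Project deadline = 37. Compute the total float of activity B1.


Forward pass: ES(B1) = sum of predecessors on chain B = 0
EF = ES + duration = 0 + 10 = 10
Backward pass: LF(M) = deadline = 37; LS(M) = 37 - 2 = 35
LF(B1) = LS(M) - sum(successors on chain B) = 35 - 17 = 18
LS = LF - duration = 18 - 10 = 8
Total float = LS - ES = 8 - 0 = 8

8


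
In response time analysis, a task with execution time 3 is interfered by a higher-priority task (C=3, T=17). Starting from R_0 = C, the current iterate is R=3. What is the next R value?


R_next = C + ceil(R_prev / T_hp) * C_hp
ceil(3 / 17) = ceil(0.1765) = 1
Interference = 1 * 3 = 3
R_next = 3 + 3 = 6

6


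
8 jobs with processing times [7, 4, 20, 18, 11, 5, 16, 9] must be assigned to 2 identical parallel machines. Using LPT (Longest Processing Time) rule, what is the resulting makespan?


Sort jobs in decreasing order (LPT): [20, 18, 16, 11, 9, 7, 5, 4]
Assign each job to the least loaded machine:
  Machine 1: jobs [20, 11, 9, 5], load = 45
  Machine 2: jobs [18, 16, 7, 4], load = 45
Makespan = max load = 45

45
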